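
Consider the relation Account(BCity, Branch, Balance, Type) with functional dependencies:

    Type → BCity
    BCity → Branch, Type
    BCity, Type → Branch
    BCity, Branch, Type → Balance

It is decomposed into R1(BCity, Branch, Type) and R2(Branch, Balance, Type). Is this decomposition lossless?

Yes

Common attributes: R1 ∩ R2 = {Branch, Type}.
Closure of {Branch, Type}: Type → BCity applies, adding BCity; BCity, Branch, Type → Balance applies, adding Balance. So (Branch, Type)⁺ = {BCity, Branch, Balance, Type}.
This closure contains every attribute of R1, so R1 ∩ R2 → R1. The join is lossless.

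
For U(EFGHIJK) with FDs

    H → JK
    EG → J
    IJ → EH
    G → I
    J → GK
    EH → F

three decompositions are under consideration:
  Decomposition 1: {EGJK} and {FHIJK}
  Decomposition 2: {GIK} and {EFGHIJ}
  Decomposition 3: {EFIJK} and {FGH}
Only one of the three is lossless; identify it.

Decomposition 1: common = {JK}, closure = {EFGHIJK} → lossless.
Decomposition 2: common = {GI}, closure = {GI} → lossy.
Decomposition 3: common = {F}, closure = {F} → lossy.

Decomposition 1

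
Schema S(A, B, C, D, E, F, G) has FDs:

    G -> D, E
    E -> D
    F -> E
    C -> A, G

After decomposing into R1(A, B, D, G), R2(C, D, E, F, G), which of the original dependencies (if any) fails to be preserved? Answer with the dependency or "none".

C -> A, G

Check C → A, G: no single fragment contains all of {A, C, G}, and the restricted closure of {C} across the fragments never reaches {A, G}.
G → D, E is preserved.
E → D is preserved.
F → E is preserved.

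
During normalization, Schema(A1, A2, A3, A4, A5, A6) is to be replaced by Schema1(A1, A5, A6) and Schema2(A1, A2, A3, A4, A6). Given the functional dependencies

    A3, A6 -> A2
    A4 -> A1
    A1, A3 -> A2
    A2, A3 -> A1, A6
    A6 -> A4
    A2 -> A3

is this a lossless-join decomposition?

Common attributes: Schema1 ∩ Schema2 = {A1, A6}.
Closure of {A1, A6}: A6 → A4 applies, adding A4. So (A1, A6)⁺ = {A1, A4, A6}.
The closure contains neither all of Schema1 = {A1, A5, A6} nor all of Schema2 = {A1, A2, A3, A4, A6}, so the common attributes are not a superkey of either fragment. The join is lossy.

No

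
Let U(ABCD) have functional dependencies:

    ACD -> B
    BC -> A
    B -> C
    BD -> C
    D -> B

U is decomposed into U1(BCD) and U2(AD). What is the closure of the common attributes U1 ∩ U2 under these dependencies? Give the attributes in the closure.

U1 ∩ U2 = {D}.
D → B applies, adding B
B → C applies, adding C
BC → A applies, adding A
Closure: {ABCD}.

ABCD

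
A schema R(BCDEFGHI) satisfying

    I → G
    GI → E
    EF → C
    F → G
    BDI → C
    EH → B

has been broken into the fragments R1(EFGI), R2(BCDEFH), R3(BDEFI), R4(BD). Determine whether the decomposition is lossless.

Chase test. Columns are BCDEFGHI; row i has aⱼ where attribute j ∈ Ri, else bᵢⱼ.
Initial tableau (one row per fragment):
  row 1: b11 b12 b13 a4 a5 a6 b17 a8
  row 2: a1 a2 a3 a4 a5 b26 a7 b28
  row 3: a1 b32 a3 a4 a5 b36 b37 a8
  row 4: a1 b42 a3 b44 b45 b46 b47 b48
Rows 1 and 3 agree on I; apply I→G and equate their G entries.
Rows 1 and 2 agree on EF; apply EF→C and equate their C entries.
Rows 1 and 3 agree on EF; apply EF→C and equate their C entries.
Rows 1 and 2 agree on F; apply F→G and equate their G entries.
No row becomes fully distinguished — the join is lossy.

No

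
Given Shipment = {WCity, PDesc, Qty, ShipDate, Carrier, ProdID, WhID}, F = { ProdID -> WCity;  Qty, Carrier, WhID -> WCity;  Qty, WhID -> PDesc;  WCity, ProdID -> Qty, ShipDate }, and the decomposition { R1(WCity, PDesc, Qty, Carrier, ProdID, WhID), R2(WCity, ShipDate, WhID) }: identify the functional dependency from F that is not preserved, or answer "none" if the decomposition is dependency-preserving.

WCity, ProdID -> Qty, ShipDate

Check WCity, ProdID → Qty, ShipDate: no single fragment contains all of {WCity, Qty, ShipDate, ProdID}, and the restricted closure of {WCity, ProdID} across the fragments never reaches {Qty, ShipDate}.
ProdID → WCity is preserved.
Qty, Carrier, WhID → WCity is preserved.
Qty, WhID → PDesc is preserved.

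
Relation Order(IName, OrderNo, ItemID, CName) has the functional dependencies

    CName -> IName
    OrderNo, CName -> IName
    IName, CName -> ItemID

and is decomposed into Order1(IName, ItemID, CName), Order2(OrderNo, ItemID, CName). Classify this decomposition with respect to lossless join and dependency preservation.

Lossless test: (ItemID, CName)⁺ = {IName, ItemID, CName}, which contains all of one fragment — lossless.
Dependency preservation: OrderNo, CName → IName is not contained in any single fragment, but the restricted closure of its left-hand side across the fragments still reaches the right-hand side; the remaining FDs each lie inside some fragment. All dependencies are preserved.

lossless and dependency-preserving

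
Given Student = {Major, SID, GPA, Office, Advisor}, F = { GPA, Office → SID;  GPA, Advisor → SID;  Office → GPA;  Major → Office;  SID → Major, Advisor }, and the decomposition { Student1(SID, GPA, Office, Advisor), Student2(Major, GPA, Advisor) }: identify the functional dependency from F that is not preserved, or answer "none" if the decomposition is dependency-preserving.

GPA, Office → SID lies within Student1.
GPA, Advisor → SID lies within Student1.
Office → GPA lies within Student1.
Major → Office: restricted closure across fragments reaches Office.
SID → Major, Advisor: restricted closure across fragments reaches Major, Advisor.
Every dependency is enforceable on the fragments, so the decomposition is dependency-preserving.

none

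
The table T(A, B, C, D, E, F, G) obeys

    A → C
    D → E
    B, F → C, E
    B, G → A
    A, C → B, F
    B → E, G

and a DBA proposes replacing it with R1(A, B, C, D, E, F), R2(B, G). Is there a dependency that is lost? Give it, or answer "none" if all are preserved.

A → C lies within R1.
D → E lies within R1.
B, F → C, E lies within R1.
B, G → A: restricted closure across fragments reaches A.
A, C → B, F lies within R1.
B → E, G: restricted closure across fragments reaches E, G.
Every dependency is enforceable on the fragments, so the decomposition is dependency-preserving.

none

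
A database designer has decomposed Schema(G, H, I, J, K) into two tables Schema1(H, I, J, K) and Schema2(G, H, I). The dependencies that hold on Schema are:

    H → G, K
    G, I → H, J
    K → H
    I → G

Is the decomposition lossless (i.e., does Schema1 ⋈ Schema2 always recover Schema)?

Common attributes: Schema1 ∩ Schema2 = {H, I}.
Closure of {H, I}: H → G, K applies, adding G, K; G, I → H, J applies, adding J. So (H, I)⁺ = {G, H, I, J, K}.
This closure contains every attribute of Schema1, so Schema1 ∩ Schema2 → Schema1. The join is lossless.

Yes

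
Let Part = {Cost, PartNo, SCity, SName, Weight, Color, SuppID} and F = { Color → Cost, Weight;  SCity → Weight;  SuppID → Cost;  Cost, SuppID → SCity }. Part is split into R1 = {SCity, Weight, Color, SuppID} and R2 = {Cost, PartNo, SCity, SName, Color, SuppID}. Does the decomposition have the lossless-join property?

Common attributes: R1 ∩ R2 = {SCity, Color, SuppID}.
Closure of {SCity, Color, SuppID}: Color → Cost, Weight applies, adding Cost, Weight. So (SCity, Color, SuppID)⁺ = {Cost, SCity, Weight, Color, SuppID}.
This closure contains every attribute of R1, so R1 ∩ R2 → R1. The join is lossless.

Yes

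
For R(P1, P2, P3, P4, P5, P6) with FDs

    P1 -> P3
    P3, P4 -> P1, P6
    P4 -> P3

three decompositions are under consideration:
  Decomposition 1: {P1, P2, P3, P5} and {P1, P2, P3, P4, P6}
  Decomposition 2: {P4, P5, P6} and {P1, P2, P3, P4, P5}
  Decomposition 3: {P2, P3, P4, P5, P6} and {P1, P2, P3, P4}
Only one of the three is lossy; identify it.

Decomposition 1

Decomposition 1: common = {P1, P2, P3}, closure = {P1, P2, P3} → lossy.
Decomposition 2: common = {P4, P5}, closure = {P1, P3, P4, P5, P6} → lossless.
Decomposition 3: common = {P2, P3, P4}, closure = {P1, P2, P3, P4, P6} → lossless.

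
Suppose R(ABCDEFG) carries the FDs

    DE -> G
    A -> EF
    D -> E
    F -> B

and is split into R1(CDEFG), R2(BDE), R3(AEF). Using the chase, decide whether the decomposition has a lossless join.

Chase test. Columns are ABCDEFG; row i has aⱼ where attribute j ∈ Ri, else bᵢⱼ.
Initial tableau (one row per fragment):
  row 1: b11 b12 a3 a4 a5 a6 a7
  row 2: b21 a2 b23 a4 a5 b26 b27
  row 3: a1 b32 b33 b34 a5 a6 b37
Rows 1 and 2 agree on DE; apply DE→G and equate their G entries.
Rows 1 and 3 agree on F; apply F→B and equate their B entries.
No row becomes fully distinguished — the join is lossy.

No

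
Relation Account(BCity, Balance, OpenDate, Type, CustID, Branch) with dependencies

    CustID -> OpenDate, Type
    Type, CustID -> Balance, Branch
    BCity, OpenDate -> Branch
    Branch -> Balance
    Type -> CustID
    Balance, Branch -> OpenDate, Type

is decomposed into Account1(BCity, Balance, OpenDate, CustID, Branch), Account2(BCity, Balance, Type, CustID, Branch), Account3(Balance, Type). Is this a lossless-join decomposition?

Chase test. Columns are BCity, Balance, OpenDate, Type, CustID, Branch; row i has aⱼ where attribute j ∈ Accounti, else bᵢⱼ.
Initial tableau (one row per fragment):
  row 1: a1 a2 a3 b14 a5 a6
  row 2: a1 a2 b23 a4 a5 a6
  row 3: b31 a2 b33 a4 b35 b36
Rows 1 and 2 agree on CustID; apply CustID→OpenDate, Type and equate their OpenDate, Type entries.
Rows 1 and 3 agree on Type; apply Type→CustID and equate their CustID entries.
Rows 1 and 3 agree on CustID; apply CustID→OpenDate, Type and equate their OpenDate, Type entries.
Rows 1 and 3 agree on Type, CustID; apply Type, CustID→Balance, Branch and equate their Balance, Branch entries.
Row 1 is now all distinguished symbols — the join is lossless.

Yes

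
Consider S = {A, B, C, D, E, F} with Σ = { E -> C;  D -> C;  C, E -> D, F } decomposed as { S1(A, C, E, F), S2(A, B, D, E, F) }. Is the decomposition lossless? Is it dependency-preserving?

lossless but not dependency-preserving

Lossless test: (A, E, F)⁺ = {A, C, D, E, F}, which contains all of one fragment — lossless.
Dependency preservation: the restricted closure of {D} across the fragments never reaches {C}, so D → C cannot be enforced without a join — not preserved.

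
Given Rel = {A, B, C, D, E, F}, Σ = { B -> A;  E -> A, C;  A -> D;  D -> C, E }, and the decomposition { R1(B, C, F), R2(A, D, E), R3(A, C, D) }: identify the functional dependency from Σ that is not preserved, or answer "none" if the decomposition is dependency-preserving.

Check B → A: no single fragment contains all of {A, B}, and the restricted closure of {B} across the fragments never reaches {A}.
E → A, C is preserved.
A → D is preserved.
D → C, E is preserved.

B -> A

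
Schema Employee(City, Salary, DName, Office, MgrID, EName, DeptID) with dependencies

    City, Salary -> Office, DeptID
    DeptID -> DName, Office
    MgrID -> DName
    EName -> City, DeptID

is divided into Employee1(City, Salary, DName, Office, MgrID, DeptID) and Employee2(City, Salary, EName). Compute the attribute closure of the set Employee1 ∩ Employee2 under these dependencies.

City, Salary, DName, Office, DeptID

Employee1 ∩ Employee2 = {City, Salary}.
City, Salary → Office, DeptID applies, adding Office, DeptID
DeptID → DName, Office applies, adding DName
Closure: {City, Salary, DName, Office, DeptID}.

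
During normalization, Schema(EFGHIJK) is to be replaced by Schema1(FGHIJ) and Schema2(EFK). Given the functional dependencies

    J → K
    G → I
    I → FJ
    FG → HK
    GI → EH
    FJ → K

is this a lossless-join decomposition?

No

Common attributes: Schema1 ∩ Schema2 = {F}.
No dependency enlarges {F}, so (F)⁺ = {F}.
The closure contains neither all of Schema1 = {FGHIJ} nor all of Schema2 = {EFK}, so the common attributes are not a superkey of either fragment. The join is lossy.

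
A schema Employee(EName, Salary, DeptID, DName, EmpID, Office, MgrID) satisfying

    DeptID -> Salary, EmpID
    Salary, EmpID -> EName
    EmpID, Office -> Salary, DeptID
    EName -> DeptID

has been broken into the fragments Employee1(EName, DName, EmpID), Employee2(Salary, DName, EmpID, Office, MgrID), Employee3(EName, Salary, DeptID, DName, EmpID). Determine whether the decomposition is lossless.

Yes

Chase test. Columns are EName, Salary, DeptID, DName, EmpID, Office, MgrID; row i has aⱼ where attribute j ∈ Employeei, else bᵢⱼ.
Initial tableau (one row per fragment):
  row 1: a1 b12 b13 a4 a5 b16 b17
  row 2: b21 a2 b23 a4 a5 a6 a7
  row 3: a1 a2 a3 a4 a5 b36 b37
Rows 2 and 3 agree on Salary, EmpID; apply Salary, EmpID→EName and equate their EName entries.
Rows 1 and 2 agree on EName; apply EName→DeptID and equate their DeptID entries.
Rows 1 and 3 agree on EName; apply EName→DeptID and equate their DeptID entries.
Rows 1 and 2 agree on DeptID; apply DeptID→Salary, EmpID and equate their Salary, EmpID entries.
Row 2 is now all distinguished symbols — the join is lossless.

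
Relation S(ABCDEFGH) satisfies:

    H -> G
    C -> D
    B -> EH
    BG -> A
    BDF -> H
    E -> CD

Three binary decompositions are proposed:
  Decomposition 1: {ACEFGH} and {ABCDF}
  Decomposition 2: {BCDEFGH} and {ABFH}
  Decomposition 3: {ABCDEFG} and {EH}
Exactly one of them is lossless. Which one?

Decomposition 2

Decomposition 1: common = {ACF}, closure = {ACDF} → lossy.
Decomposition 2: common = {BFH}, closure = {ABCDEFGH} → lossless.
Decomposition 3: common = {E}, closure = {CDE} → lossy.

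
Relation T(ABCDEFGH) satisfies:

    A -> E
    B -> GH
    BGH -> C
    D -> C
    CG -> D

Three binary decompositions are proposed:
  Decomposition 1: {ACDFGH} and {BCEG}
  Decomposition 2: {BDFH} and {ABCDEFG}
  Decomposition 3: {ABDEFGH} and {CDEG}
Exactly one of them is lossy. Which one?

Decomposition 1: common = {CG}, closure = {CDG} → lossy.
Decomposition 2: common = {BDF}, closure = {BCDFGH} → lossless.
Decomposition 3: common = {DEG}, closure = {CDEG} → lossless.

Decomposition 1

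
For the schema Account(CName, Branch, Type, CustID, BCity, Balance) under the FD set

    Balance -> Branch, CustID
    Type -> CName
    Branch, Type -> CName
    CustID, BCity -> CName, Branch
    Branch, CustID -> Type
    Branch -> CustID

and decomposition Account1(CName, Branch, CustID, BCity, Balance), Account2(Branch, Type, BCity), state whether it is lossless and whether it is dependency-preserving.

lossless but not dependency-preserving

Lossless test: (Branch, BCity)⁺ = {CName, Branch, Type, CustID, BCity}, which contains all of one fragment — lossless.
Dependency preservation: the restricted closure of {Type} across the fragments never reaches {CName}, so Type → CName cannot be enforced without a join — not preserved.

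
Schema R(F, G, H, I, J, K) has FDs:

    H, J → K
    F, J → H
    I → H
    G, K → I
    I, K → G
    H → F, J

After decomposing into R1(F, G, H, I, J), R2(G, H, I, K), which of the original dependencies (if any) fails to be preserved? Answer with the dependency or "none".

H, J → K: restricted closure across fragments reaches K.
F, J → H lies within R1.
I → H lies within R1.
G, K → I lies within R2.
I, K → G lies within R2.
H → F, J lies within R1.
Every dependency is enforceable on the fragments, so the decomposition is dependency-preserving.

none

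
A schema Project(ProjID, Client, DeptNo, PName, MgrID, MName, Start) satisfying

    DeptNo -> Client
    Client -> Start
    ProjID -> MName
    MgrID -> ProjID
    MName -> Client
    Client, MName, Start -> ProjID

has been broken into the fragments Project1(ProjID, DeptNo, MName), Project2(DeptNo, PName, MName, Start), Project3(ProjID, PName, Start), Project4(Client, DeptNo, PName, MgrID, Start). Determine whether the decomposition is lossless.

No

Chase test. Columns are ProjID, Client, DeptNo, PName, MgrID, MName, Start; row i has aⱼ where attribute j ∈ Projecti, else bᵢⱼ.
Initial tableau (one row per fragment):
  row 1: a1 b12 a3 b14 b15 a6 b17
  row 2: b21 b22 a3 a4 b25 a6 a7
  row 3: a1 b32 b33 a4 b35 b36 a7
  row 4: b41 a2 a3 a4 a5 b46 a7
Rows 1 and 2 agree on DeptNo; apply DeptNo→Client and equate their Client entries.
Rows 1 and 4 agree on DeptNo; apply DeptNo→Client and equate their Client entries.
Rows 1 and 2 agree on Client; apply Client→Start and equate their Start entries.
Rows 1 and 3 agree on ProjID; apply ProjID→MName and equate their MName entries.
Rows 1 and 3 agree on MName; apply MName→Client and equate their Client entries.
Rows 1 and 2 agree on Client, MName, Start; apply Client, MName, Start→ProjID and equate their ProjID entries.
No row becomes fully distinguished — the join is lossy.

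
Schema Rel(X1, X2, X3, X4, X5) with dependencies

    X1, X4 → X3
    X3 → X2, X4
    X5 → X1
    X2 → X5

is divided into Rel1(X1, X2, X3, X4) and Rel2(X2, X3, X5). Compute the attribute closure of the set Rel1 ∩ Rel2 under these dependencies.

Rel1 ∩ Rel2 = {X2, X3}.
X3 → X2, X4 applies, adding X4
X2 → X5 applies, adding X5
X5 → X1 applies, adding X1
Closure: {X1, X2, X3, X4, X5}.

X1, X2, X3, X4, X5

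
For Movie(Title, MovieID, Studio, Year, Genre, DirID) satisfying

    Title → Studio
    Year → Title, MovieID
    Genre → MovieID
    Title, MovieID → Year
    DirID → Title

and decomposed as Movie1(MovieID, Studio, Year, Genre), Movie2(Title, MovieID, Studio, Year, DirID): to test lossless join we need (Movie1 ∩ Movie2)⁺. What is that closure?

Movie1 ∩ Movie2 = {MovieID, Studio, Year}.
Year → Title, MovieID applies, adding Title
Closure: {Title, MovieID, Studio, Year}.

Title, MovieID, Studio, Year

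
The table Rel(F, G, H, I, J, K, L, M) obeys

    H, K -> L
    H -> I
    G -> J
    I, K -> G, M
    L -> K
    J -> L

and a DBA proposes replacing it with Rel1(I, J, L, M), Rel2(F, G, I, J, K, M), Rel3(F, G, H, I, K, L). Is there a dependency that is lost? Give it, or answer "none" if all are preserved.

H, K → L lies within Rel3.
H → I lies within Rel3.
G → J lies within Rel2.
I, K → G, M lies within Rel2.
L → K lies within Rel3.
J → L lies within Rel1.
Every dependency is enforceable on the fragments, so the decomposition is dependency-preserving.

none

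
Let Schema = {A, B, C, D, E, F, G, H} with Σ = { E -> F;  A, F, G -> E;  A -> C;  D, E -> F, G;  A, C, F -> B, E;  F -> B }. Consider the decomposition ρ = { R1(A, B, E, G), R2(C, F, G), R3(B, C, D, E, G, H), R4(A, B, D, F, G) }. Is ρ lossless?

No

Chase test. Columns are A, B, C, D, E, F, G, H; row i has aⱼ where attribute j ∈ Ri, else bᵢⱼ.
Initial tableau (one row per fragment):
  row 1: a1 a2 b13 b14 a5 b16 a7 b18
  row 2: b21 b22 a3 b24 b25 a6 a7 b28
  row 3: b31 a2 a3 a4 a5 b36 a7 a8
  row 4: a1 a2 b43 a4 b45 a6 a7 b48
Rows 1 and 3 agree on E; apply E→F and equate their F entries.
Rows 1 and 4 agree on A; apply A→C and equate their C entries.
Rows 2 and 4 agree on F; apply F→B and equate their B entries.
No row becomes fully distinguished — the join is lossy.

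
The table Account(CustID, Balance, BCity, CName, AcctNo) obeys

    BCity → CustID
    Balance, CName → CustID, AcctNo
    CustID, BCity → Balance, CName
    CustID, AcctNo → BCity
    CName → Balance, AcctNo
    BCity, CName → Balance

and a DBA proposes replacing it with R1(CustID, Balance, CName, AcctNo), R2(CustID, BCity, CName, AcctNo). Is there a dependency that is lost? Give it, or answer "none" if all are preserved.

BCity → CustID lies within R2.
Balance, CName → CustID, AcctNo lies within R1.
CustID, BCity → Balance, CName: restricted closure across fragments reaches Balance, CName.
CustID, AcctNo → BCity lies within R2.
CName → Balance, AcctNo lies within R1.
BCity, CName → Balance: restricted closure across fragments reaches Balance.
Every dependency is enforceable on the fragments, so the decomposition is dependency-preserving.

none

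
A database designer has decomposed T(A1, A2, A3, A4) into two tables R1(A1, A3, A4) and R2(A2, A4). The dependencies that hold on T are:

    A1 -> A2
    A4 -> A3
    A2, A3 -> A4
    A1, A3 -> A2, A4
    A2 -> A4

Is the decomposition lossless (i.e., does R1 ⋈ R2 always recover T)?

No

Common attributes: R1 ∩ R2 = {A4}.
Closure of {A4}: A4 → A3 applies, adding A3. So (A4)⁺ = {A3, A4}.
The closure contains neither all of R1 = {A1, A3, A4} nor all of R2 = {A2, A4}, so the common attributes are not a superkey of either fragment. The join is lossy.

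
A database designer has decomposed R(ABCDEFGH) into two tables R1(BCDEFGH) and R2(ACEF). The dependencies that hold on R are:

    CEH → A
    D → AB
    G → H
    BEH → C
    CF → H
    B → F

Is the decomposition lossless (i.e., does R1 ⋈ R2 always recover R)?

Yes

Common attributes: R1 ∩ R2 = {CEF}.
Closure of {CEF}: CF → H applies, adding H; CEH → A applies, adding A. So (CEF)⁺ = {ACEFH}.
This closure contains every attribute of R2, so R1 ∩ R2 → R2. The join is lossless.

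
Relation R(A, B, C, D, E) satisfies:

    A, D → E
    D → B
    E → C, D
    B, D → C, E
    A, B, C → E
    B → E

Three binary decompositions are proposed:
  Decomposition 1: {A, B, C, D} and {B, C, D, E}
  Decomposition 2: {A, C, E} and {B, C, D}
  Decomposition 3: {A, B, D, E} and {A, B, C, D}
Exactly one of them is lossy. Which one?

Decomposition 2

Decomposition 1: common = {B, C, D}, closure = {B, C, D, E} → lossless.
Decomposition 2: common = {C}, closure = {C} → lossy.
Decomposition 3: common = {A, B, D}, closure = {A, B, C, D, E} → lossless.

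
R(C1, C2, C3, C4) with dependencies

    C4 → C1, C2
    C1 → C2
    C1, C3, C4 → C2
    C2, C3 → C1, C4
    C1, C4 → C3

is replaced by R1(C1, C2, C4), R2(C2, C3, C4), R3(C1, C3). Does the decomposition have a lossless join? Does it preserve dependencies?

Lossless test (chase): Rows 1 and 2 agree on C4; apply C4→C1, C2 and equate their C1, C2 entries. Rows 1 and 3 agree on C1; apply C1→C2 and equate their C2 entries. Rows 2 and 3 agree on C2, C3; apply C2, C3→C1, C4 and equate their C1, C4 entries. Rows 1 and 2 agree on C1, C4; apply C1, C4→C3 and equate their C3 entries. Row 1 is now all distinguished symbols — the join is lossless.
Dependency preservation: C1, C3, C4 → C2; C2, C3 → C1, C4; C1, C4 → C3 are not contained in any single fragment, but the restricted closure of each left-hand side across the fragments still reaches the right-hand side; the remaining FDs each lie inside some fragment. All dependencies are preserved.

lossless and dependency-preserving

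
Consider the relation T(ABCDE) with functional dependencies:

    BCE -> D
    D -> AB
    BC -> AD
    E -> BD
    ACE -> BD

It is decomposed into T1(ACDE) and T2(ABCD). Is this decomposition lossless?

Common attributes: T1 ∩ T2 = {ACD}.
Closure of {ACD}: D → AB applies, adding B. So (ACD)⁺ = {ABCD}.
This closure contains every attribute of T2, so T1 ∩ T2 → T2. The join is lossless.

Yes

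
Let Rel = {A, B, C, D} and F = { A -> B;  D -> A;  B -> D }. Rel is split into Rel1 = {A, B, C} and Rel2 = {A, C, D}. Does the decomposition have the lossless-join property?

Yes

Common attributes: Rel1 ∩ Rel2 = {A, C}.
Closure of {A, C}: A → B applies, adding B; B → D applies, adding D. So (A, C)⁺ = {A, B, C, D}.
This closure contains every attribute of Rel1, so Rel1 ∩ Rel2 → Rel1. The join is lossless.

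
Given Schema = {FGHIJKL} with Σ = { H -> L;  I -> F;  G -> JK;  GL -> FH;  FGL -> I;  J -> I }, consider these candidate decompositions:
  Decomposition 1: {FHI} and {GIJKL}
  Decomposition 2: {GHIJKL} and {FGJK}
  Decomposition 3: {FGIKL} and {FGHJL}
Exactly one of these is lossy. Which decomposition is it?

Decomposition 1

Decomposition 1: common = {I}, closure = {FI} → lossy.
Decomposition 2: common = {GJK}, closure = {FGIJK} → lossless.
Decomposition 3: common = {FGL}, closure = {FGHIJKL} → lossless.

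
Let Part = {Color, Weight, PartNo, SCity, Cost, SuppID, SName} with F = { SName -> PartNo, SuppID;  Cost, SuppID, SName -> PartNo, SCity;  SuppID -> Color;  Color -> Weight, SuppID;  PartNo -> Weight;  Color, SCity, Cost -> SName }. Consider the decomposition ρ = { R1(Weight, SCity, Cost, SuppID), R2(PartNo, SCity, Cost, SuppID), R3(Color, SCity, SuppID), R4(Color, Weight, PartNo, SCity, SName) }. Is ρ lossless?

Chase test. Columns are Color, Weight, PartNo, SCity, Cost, SuppID, SName; row i has aⱼ where attribute j ∈ Ri, else bᵢⱼ.
Initial tableau (one row per fragment):
  row 1: b11 a2 b13 a4 a5 a6 b17
  row 2: b21 b22 a3 a4 a5 a6 b27
  row 3: a1 b32 b33 a4 b35 a6 b37
  row 4: a1 a2 a3 a4 b45 b46 a7
Rows 1 and 2 agree on SuppID; apply SuppID→Color and equate their Color entries.
Rows 1 and 3 agree on SuppID; apply SuppID→Color and equate their Color entries.
Rows 1 and 2 agree on Color; apply Color→Weight, SuppID and equate their Weight, SuppID entries.
Rows 1 and 3 agree on Color; apply Color→Weight, SuppID and equate their Weight, SuppID entries.
Rows 1 and 4 agree on Color; apply Color→Weight, SuppID and equate their Weight, SuppID entries.
Rows 1 and 2 agree on Color, SCity, Cost; apply Color, SCity, Cost→SName and equate their SName entries.
Rows 1 and 2 agree on SName; apply SName→PartNo, SuppID and equate their PartNo, SuppID entries.
No row becomes fully distinguished — the join is lossy.

No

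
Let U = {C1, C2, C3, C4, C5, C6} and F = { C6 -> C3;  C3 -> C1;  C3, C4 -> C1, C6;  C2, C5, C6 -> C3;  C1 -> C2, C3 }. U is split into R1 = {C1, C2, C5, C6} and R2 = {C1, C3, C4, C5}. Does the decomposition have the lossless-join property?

No

Common attributes: R1 ∩ R2 = {C1, C5}.
Closure of {C1, C5}: C1 → C2, C3 applies, adding C2, C3. So (C1, C5)⁺ = {C1, C2, C3, C5}.
The closure contains neither all of R1 = {C1, C2, C5, C6} nor all of R2 = {C1, C3, C4, C5}, so the common attributes are not a superkey of either fragment. The join is lossy.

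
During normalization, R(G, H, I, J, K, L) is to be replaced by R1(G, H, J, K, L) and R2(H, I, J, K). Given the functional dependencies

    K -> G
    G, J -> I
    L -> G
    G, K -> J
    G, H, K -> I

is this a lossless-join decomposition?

Yes

Common attributes: R1 ∩ R2 = {H, J, K}.
Closure of {H, J, K}: K → G applies, adding G; G, J → I applies, adding I. So (H, J, K)⁺ = {G, H, I, J, K}.
This closure contains every attribute of R2, so R1 ∩ R2 → R2. The join is lossless.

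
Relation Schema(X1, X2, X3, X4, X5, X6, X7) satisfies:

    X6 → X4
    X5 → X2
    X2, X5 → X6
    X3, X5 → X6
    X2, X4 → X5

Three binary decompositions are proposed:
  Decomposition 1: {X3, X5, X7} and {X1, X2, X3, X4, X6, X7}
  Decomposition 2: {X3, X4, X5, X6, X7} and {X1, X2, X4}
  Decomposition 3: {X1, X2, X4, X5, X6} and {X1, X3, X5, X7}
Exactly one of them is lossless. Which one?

Decomposition 3

Decomposition 1: common = {X3, X7}, closure = {X3, X7} → lossy.
Decomposition 2: common = {X4}, closure = {X4} → lossy.
Decomposition 3: common = {X1, X5}, closure = {X1, X2, X4, X5, X6} → lossless.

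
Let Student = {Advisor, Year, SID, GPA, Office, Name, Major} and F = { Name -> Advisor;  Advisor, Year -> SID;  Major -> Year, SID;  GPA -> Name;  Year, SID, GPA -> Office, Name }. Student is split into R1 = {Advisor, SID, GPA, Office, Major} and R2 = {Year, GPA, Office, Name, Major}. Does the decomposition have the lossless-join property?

Yes

Common attributes: R1 ∩ R2 = {GPA, Office, Major}.
Closure of {GPA, Office, Major}: Major → Year, SID applies, adding Year, SID; GPA → Name applies, adding Name; Name → Advisor applies, adding Advisor. So (GPA, Office, Major)⁺ = {Advisor, Year, SID, GPA, Office, Name, Major}.
This closure contains every attribute of R1, so R1 ∩ R2 → R1. The join is lossless.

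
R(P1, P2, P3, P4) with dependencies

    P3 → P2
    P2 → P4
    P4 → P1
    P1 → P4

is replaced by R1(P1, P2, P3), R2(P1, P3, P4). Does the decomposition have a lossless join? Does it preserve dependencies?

lossless and dependency-preserving

Lossless test: (P1, P3)⁺ = {P1, P2, P3, P4}, which contains all of one fragment — lossless.
Dependency preservation: P2 → P4 is not contained in any single fragment, but the restricted closure of its left-hand side across the fragments still reaches the right-hand side; the remaining FDs each lie inside some fragment. All dependencies are preserved.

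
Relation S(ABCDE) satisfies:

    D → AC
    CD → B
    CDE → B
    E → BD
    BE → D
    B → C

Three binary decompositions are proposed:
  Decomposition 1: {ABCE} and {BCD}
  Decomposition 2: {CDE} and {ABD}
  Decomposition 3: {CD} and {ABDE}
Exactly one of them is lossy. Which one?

Decomposition 1

Decomposition 1: common = {BC}, closure = {BC} → lossy.
Decomposition 2: common = {D}, closure = {ABCD} → lossless.
Decomposition 3: common = {D}, closure = {ABCD} → lossless.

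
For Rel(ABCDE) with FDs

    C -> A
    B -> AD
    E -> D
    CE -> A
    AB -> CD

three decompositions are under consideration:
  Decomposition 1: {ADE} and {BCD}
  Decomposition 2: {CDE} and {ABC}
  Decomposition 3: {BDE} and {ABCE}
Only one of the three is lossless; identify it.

Decomposition 1: common = {D}, closure = {D} → lossy.
Decomposition 2: common = {C}, closure = {AC} → lossy.
Decomposition 3: common = {BE}, closure = {ABCDE} → lossless.

Decomposition 3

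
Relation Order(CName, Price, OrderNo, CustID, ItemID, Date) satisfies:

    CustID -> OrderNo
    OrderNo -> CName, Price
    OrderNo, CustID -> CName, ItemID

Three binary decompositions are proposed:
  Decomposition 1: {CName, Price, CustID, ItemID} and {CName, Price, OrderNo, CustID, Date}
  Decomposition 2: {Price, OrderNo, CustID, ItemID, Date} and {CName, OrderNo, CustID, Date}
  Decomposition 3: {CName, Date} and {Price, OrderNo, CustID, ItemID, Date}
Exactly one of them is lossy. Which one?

Decomposition 1: common = {CName, Price, CustID}, closure = {CName, Price, OrderNo, CustID, ItemID} → lossless.
Decomposition 2: common = {OrderNo, CustID, Date}, closure = {CName, Price, OrderNo, CustID, ItemID, Date} → lossless.
Decomposition 3: common = {Date}, closure = {Date} → lossy.

Decomposition 3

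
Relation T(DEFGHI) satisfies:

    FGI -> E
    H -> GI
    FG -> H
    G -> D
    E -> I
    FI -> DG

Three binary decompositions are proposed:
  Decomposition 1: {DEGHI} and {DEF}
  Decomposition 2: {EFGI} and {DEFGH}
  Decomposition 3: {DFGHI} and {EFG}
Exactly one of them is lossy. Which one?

Decomposition 1: common = {DE}, closure = {DEI} → lossy.
Decomposition 2: common = {EFG}, closure = {DEFGHI} → lossless.
Decomposition 3: common = {FG}, closure = {DEFGHI} → lossless.

Decomposition 1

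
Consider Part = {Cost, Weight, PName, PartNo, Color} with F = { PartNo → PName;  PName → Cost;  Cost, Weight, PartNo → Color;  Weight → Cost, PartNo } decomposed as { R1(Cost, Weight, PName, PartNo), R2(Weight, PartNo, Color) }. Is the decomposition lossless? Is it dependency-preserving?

lossless and dependency-preserving

Lossless test: (Weight, PartNo)⁺ = {Cost, Weight, PName, PartNo, Color}, which contains all of one fragment — lossless.
Dependency preservation: Cost, Weight, PartNo → Color is not contained in any single fragment, but the restricted closure of its left-hand side across the fragments still reaches the right-hand side; the remaining FDs each lie inside some fragment. All dependencies are preserved.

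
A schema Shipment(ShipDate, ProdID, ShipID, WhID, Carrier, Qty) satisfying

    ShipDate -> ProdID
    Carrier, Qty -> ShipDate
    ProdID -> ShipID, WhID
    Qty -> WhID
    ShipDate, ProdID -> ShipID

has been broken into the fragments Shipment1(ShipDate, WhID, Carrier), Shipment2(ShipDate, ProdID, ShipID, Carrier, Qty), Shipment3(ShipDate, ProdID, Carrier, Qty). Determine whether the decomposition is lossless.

Yes

Chase test. Columns are ShipDate, ProdID, ShipID, WhID, Carrier, Qty; row i has aⱼ where attribute j ∈ Shipmenti, else bᵢⱼ.
Initial tableau (one row per fragment):
  row 1: a1 b12 b13 a4 a5 b16
  row 2: a1 a2 a3 b24 a5 a6
  row 3: a1 a2 b33 b34 a5 a6
Rows 1 and 2 agree on ShipDate; apply ShipDate→ProdID and equate their ProdID entries.
Rows 1 and 2 agree on ProdID; apply ProdID→ShipID, WhID and equate their ShipID, WhID entries.
Rows 1 and 3 agree on ProdID; apply ProdID→ShipID, WhID and equate their ShipID, WhID entries.
Row 2 is now all distinguished symbols — the join is lossless.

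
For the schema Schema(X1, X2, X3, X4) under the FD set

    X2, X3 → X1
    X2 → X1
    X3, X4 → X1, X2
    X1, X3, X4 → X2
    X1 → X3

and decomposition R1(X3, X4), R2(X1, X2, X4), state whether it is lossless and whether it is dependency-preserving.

lossy and not dependency-preserving

Lossless test: (X4)⁺ = {X4}, which is a superkey of neither fragment — lossy.
Dependency preservation: the restricted closure of {X3, X4} across the fragments never reaches {X1, X2}, so X3, X4 → X1, X2 cannot be enforced without a join — not preserved.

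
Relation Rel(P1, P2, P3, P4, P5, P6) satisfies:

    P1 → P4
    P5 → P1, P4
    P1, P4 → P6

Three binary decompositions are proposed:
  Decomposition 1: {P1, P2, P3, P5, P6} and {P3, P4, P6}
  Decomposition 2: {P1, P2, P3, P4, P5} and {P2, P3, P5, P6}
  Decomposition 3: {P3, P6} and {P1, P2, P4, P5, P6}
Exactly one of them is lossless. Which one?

Decomposition 1: common = {P3, P6}, closure = {P3, P6} → lossy.
Decomposition 2: common = {P2, P3, P5}, closure = {P1, P2, P3, P4, P5, P6} → lossless.
Decomposition 3: common = {P6}, closure = {P6} → lossy.

Decomposition 2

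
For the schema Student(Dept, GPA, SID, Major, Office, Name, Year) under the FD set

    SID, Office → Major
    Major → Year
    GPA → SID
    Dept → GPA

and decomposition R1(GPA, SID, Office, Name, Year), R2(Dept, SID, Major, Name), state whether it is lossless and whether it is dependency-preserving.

Lossless test: (SID, Name)⁺ = {SID, Name}, which is a superkey of neither fragment — lossy.
Dependency preservation: the restricted closure of {SID, Office} across the fragments never reaches {Major}, so SID, Office → Major cannot be enforced without a join — not preserved.

lossy and not dependency-preserving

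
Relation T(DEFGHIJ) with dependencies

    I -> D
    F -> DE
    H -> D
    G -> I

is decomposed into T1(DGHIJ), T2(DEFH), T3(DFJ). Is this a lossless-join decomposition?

No

Chase test. Columns are DEFGHIJ; row i has aⱼ where attribute j ∈ Ti, else bᵢⱼ.
Initial tableau (one row per fragment):
  row 1: a1 b12 b13 a4 a5 a6 a7
  row 2: a1 a2 a3 b24 a5 b26 b27
  row 3: a1 b32 a3 b34 b35 b36 a7
Rows 2 and 3 agree on F; apply F→DE and equate their DE entries.
No row becomes fully distinguished — the join is lossy.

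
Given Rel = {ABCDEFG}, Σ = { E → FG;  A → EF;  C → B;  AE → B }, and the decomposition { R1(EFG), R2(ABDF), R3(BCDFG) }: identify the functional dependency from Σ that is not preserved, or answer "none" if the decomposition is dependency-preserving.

A → EF

Check A → EF: no single fragment contains all of {AEF}, and the restricted closure of {A} across the fragments never reaches {EF}.
E → FG is preserved.
C → B is preserved.
AE → B is preserved.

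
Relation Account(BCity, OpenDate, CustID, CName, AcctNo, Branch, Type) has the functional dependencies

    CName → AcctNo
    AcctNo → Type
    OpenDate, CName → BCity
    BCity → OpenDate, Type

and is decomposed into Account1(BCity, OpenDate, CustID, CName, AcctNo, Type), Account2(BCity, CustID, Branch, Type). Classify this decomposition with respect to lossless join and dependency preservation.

lossy but dependency-preserving

Lossless test: (BCity, CustID, Type)⁺ = {BCity, OpenDate, CustID, Type}, which is a superkey of neither fragment — lossy.
Dependency preservation: every FD's attributes lie within a single fragment, so each can be enforced locally — preserved.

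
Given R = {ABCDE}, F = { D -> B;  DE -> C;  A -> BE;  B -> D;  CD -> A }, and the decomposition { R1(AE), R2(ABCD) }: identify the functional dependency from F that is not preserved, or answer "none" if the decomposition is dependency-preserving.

DE -> C

Check DE → C: no single fragment contains all of {CDE}, and the restricted closure of {DE} across the fragments never reaches {C}.
D → B is preserved.
A → BE is preserved.
B → D is preserved.
CD → A is preserved.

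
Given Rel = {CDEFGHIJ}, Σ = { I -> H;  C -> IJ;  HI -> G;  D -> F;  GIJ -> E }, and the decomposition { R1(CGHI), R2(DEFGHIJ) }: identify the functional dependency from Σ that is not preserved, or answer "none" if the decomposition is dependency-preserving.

C -> IJ

Check C → IJ: no single fragment contains all of {CIJ}, and the restricted closure of {C} across the fragments never reaches {IJ}.
I → H is preserved.
HI → G is preserved.
D → F is preserved.
GIJ → E is preserved.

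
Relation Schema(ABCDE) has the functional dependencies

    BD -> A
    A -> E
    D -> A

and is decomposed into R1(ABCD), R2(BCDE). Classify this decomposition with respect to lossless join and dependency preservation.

Lossless test: (BCD)⁺ = {ABCDE}, which contains all of one fragment — lossless.
Dependency preservation: the restricted closure of {A} across the fragments never reaches {E}, so A → E cannot be enforced without a join — not preserved.

lossless but not dependency-preserving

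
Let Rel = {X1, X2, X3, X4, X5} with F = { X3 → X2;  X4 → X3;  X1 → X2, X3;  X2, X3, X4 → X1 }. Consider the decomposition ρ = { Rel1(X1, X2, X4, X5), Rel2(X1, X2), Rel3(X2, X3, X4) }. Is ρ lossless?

Yes

Chase test. Columns are X1, X2, X3, X4, X5; row i has aⱼ where attribute j ∈ Reli, else bᵢⱼ.
Initial tableau (one row per fragment):
  row 1: a1 a2 b13 a4 a5
  row 2: a1 a2 b23 b24 b25
  row 3: b31 a2 a3 a4 b35
Rows 1 and 3 agree on X4; apply X4→X3 and equate their X3 entries.
Rows 1 and 2 agree on X1; apply X1→X2, X3 and equate their X2, X3 entries.
Rows 1 and 3 agree on X2, X3, X4; apply X2, X3, X4→X1 and equate their X1 entries.
Row 1 is now all distinguished symbols — the join is lossless.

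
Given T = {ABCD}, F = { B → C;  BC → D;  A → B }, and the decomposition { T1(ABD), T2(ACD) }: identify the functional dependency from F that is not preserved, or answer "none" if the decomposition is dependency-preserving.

B → C

Check B → C: no single fragment contains all of {BC}, and the restricted closure of {B} across the fragments never reaches {C}.
BC → D is preserved.
A → B is preserved.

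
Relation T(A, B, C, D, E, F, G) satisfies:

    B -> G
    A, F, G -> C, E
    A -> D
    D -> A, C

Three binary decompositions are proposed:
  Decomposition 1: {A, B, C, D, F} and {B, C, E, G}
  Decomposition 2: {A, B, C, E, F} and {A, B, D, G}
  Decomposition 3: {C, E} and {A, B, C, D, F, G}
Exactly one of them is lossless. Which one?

Decomposition 1: common = {B, C}, closure = {B, C, G} → lossy.
Decomposition 2: common = {A, B}, closure = {A, B, C, D, G} → lossless.
Decomposition 3: common = {C}, closure = {C} → lossy.

Decomposition 2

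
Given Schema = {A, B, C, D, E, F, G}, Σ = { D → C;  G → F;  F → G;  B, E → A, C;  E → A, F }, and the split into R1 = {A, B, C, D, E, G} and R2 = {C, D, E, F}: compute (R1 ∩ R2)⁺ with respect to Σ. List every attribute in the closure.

A, C, D, E, F, G

R1 ∩ R2 = {C, D, E}.
E → A, F applies, adding A, F
F → G applies, adding G
Closure: {A, C, D, E, F, G}.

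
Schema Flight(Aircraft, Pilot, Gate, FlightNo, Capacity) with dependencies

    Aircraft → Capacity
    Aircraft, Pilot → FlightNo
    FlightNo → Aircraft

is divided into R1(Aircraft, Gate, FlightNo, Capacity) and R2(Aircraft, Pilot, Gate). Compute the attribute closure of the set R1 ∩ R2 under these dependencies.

R1 ∩ R2 = {Aircraft, Gate}.
Aircraft → Capacity applies, adding Capacity
Closure: {Aircraft, Gate, Capacity}.

Aircraft, Gate, Capacity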